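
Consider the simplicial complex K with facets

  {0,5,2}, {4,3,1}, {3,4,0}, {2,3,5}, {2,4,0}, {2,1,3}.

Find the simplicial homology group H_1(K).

Take the total order 0 < 1 < 2 < 3 < 4 < 5 on the vertex set. Then K (dimension 2) consists of the simplices:

  0-simplices (6): [0], [1], [2], [3], [4], [5]
  1-simplices (12): [0,2], [0,3], [0,4], [0,5], [1,2], [1,3], [1,4], [2,3], [2,4], [2,5], [3,4], [3,5]
  2-simplices (6): [0,2,4], [0,2,5], [0,3,4], [1,2,3], [1,3,4], [2,3,5]

so the chain groups are C_0 ≅ Z^6, C_1 ≅ Z^12, C_2 ≅ Z^6.

The boundary map ∂_1: C_1 → C_0 maps an edge to its endpoints' difference, ∂[p,q] = q − p.
This gives a 6×12 integer matrix of rank 5; reducing to Smith normal form yields diagonal entries (1,1,1,1,1).

Boundary ∂_2: C_2 → C_1 sends each 2-simplex [p,q,r] to [q,r] − [p,r] + [p,q]. For instance
  ∂[0,2,5] = [2,5] − [0,5] + [0,2],
  ∂[0,3,4] = [3,4] − [0,4] + [0,3].
This gives a 12×6 integer matrix of rank 6; reducing to Smith normal form yields diagonal entries (1,1,1,1,1,1).

Reading off H_k = ker ∂_k / im ∂_{k+1}:

  H_1: rank ker ∂_1 − rank ∂_2 = (12 − 5) − 6 = 1, and the invariant factors of ∂_2 are all 1, so H_1 ≅ Z.

H_1 = Z.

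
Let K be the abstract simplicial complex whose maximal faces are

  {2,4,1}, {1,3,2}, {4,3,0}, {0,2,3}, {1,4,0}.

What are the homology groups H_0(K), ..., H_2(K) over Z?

H_0 = Z,  H_1 = Z,  H_2 = 0.

Order the vertices as 0 < 1 < 2 < 3 < 4. Listing each simplex with vertices in this order, K has dimension 2 with simplices:

  0-simplices (5): [0], [1], [2], [3], [4]
  1-simplices (10): [0,1], [0,2], [0,3], [0,4], [1,2], [1,3], [1,4], [2,3], [2,4], [3,4]
  2-simplices (5): [0,1,4], [0,2,3], [0,3,4], [1,2,3], [1,2,4]

so the chain groups are C_0 ≅ Z^5, C_1 ≅ Z^10, C_2 ≅ Z^5.

The boundary map ∂_1: C_1 → C_0 is given by ∂[p,q] = [q] − [p]. For instance
  ∂[0,4] = [4] − [0].
The resulting 5×10 matrix has rank 4, and its Smith normal form has invariant factors (1,1,1,1).

∂_2: C_2 → C_1 sends each 2-simplex [p,q,r] to [q,r] − [p,r] + [p,q]. For instance
  ∂[0,1,4] = [1,4] − [0,4] + [0,1],
  ∂[0,3,4] = [3,4] − [0,4] + [0,3].
This gives a 10×5 integer matrix of rank 5; reducing to Smith normal form yields diagonal entries (1,1,1,1,1).

From H_k ≅ ker(∂_k) / im(∂_{k+1}) we obtain:

  H_0: rank C_0 − rank ∂_1 = 5 − 4 = 1, and the invariant factors of ∂_1 are all 1, so H_0 ≅ Z.
  H_1: rank ker ∂_1 − rank ∂_2 = (10 − 4) − 5 = 1, and the invariant factors of ∂_2 are all 1, so H_1 ≅ Z.
  H_2: rank ker ∂_2 − rank ∂_3 = (5 − 5) − 0 = 0, and there is no ∂_3, so H_2 ≅ 0.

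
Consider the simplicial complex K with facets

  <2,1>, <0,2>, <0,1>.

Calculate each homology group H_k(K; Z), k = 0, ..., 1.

H_0 = Z,  H_1 = Z.

Order the vertices as 0 < 1 < 2. Listing each simplex with vertices in this order, K has dimension 1 with simplices:

  0-simplices (3): [0], [1], [2]
  1-simplices (3): [0,1], [0,2], [1,2]

giving chain groups C_0 ≅ Z^3, C_1 ≅ Z^3.

∂_1: C_1 → C_0 sends each edge [p,q] (with p < q) to q − p.
This gives a 3×3 integer matrix of rank 2; reducing to Smith normal form yields diagonal entries (1,1).

Now H_k = ker ∂_k / im ∂_{k+1}, so:

  H_0: rank C_0 − rank ∂_1 = 3 − 2 = 1, and the invariant factors of ∂_1 are all 1, so H_0 ≅ Z.
  H_1: rank ker ∂_1 − rank ∂_2 = (3 − 2) − 0 = 1, and there is no ∂_2, so H_1 ≅ Z.

As a check, the Euler characteristic is 3 − 3 = 0, which agrees with 1 − 1 = 0.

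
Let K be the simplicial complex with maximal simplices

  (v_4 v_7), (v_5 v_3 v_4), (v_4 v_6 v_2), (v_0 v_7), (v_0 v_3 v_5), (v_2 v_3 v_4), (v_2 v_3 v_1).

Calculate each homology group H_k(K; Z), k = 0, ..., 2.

H_0 ≅ Z,  H_1 ≅ Z,  H_2 = 0.

Fix the vertex order v_0 < v_1 < v_2 < v_3 < v_4 < v_5 < v_6 < v_7 and write every simplex with vertices in increasing order. Then dim K = 2 and the simplices of K are:

  0-simplices (8): [v_0], [v_1], [v_2], [v_3], [v_4], [v_5], [v_6], [v_7]
  1-simplices (13): [v_0,v_3], [v_0,v_5], [v_0,v_7], [v_1,v_2], [v_1,v_3], [v_2,v_3], [v_2,v_4], [v_2,v_6], [v_3,v_4], [v_3,v_5], [v_4,v_5], [v_4,v_6], [v_4,v_7]
  2-simplices (5): [v_0,v_3,v_5], [v_1,v_2,v_3], [v_2,v_3,v_4], [v_2,v_4,v_6], [v_3,v_4,v_5]

Hence C_0 ≅ Z^8, C_1 ≅ Z^13, C_2 ≅ Z^5.

∂_1: C_1 → C_0 maps an edge to its endpoints' difference, ∂[p,q] = q − p.
The resulting 8×13 matrix has rank 7, and its Smith normal form has invariant factors (1,1,1,1,1,1,1).

Boundary ∂_2: C_2 → C_1 maps a triangle to the signed sum of its edges. For instance
  ∂[v_0,v_3,v_5] = [v_3,v_5] − [v_0,v_5] + [v_0,v_3],
  ∂[v_2,v_3,v_4] = [v_3,v_4] − [v_2,v_4] + [v_2,v_3].
The resulting 13×5 matrix has rank 5, and its Smith normal form has invariant factors (1,1,1,1,1).

Now H_k = ker ∂_k / im ∂_{k+1}, so:

  H_0: rank C_0 − rank ∂_1 = 8 − 7 = 1, and the invariant factors of ∂_1 are all 1, so H_0 ≅ Z.
  H_1: rank ker ∂_1 − rank ∂_2 = (13 − 7) − 5 = 1, and the invariant factors of ∂_2 are all 1, so H_1 ≅ Z.
  H_2: rank ker ∂_2 − rank ∂_3 = (5 − 5) − 0 = 0, and there is no ∂_3, so H_2 ≅ 0.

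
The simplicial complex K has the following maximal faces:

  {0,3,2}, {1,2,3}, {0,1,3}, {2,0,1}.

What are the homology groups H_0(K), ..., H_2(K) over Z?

H_0 = Z,  H_1 = 0,  H_2 = Z.

Order the vertices as 0 < 1 < 2 < 3. Listing each simplex with vertices in this order, K has dimension 2 with simplices:

  0-simplices (4): [0], [1], [2], [3]
  1-simplices (6): [0,1], [0,2], [0,3], [1,2], [1,3], [2,3]
  2-simplices (4): [0,1,2], [0,1,3], [0,2,3], [1,2,3]

so the chain groups are C_0 ≅ Z^4, C_1 ≅ Z^6, C_2 ≅ Z^4.

The boundary map ∂_1: C_1 → C_0 is given by ∂[p,q] = [q] − [p]. For instance
  ∂[1,3] = [3] − [1].
As a 4×6 matrix over Z this has rank 3, with invariant factors (1,1,1).

The boundary map ∂_2: C_2 → C_1 acts by ∂[p,q,r] = [q,r] − [p,r] + [p,q]. For instance
  ∂[0,1,2] = [1,2] − [0,2] + [0,1],
  ∂[1,2,3] = [2,3] − [1,3] + [1,2].
The resulting 6×4 matrix has rank 3, and its Smith normal form has invariant factors (1,1,1).

Reading off H_k = ker ∂_k / im ∂_{k+1}:

  H_0: rank C_0 − rank ∂_1 = 4 − 3 = 1, and the invariant factors of ∂_1 are all 1, so H_0 = Z.
  H_1: rank ker ∂_1 − rank ∂_2 = (6 − 3) − 3 = 0, and the invariant factors of ∂_2 are all 1, so H_1 = 0.
  H_2: rank ker ∂_2 − rank ∂_3 = (4 − 3) − 0 = 1, and there is no ∂_3, so H_2 = Z.

As a check, the Euler characteristic is 4 − 6 + 4 = 2, which agrees with 1 − 0 + 1 = 2.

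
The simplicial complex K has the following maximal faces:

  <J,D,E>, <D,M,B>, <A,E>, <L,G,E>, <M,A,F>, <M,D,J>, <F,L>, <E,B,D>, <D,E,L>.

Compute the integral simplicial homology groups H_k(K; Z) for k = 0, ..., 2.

H_0 ≅ Z,  H_1 ≅ Z^2,  H_2 = 0.

Fix the vertex order A < B < D < E < F < G < J < L < M and write every simplex with vertices in increasing order. Then dim K = 2 and the simplices of K are:

  0-simplices (9): A, B, D, E, F, G, J, L, M
  1-simplices (17): AE, AF, AM, BD, BE, BM, DE, DJ, DL, DM, EG, EJ, EL, FL, FM, GL, JM
  2-simplices (7): AFM, BDE, BDM, DEJ, DEL, DJM, EGL

so the chain groups are C_0 ≅ Z^9, C_1 ≅ Z^17, C_2 ≅ Z^7.

Boundary ∂_1: C_1 → C_0 is given by ∂[p,q] = [q] − [p].
The resulting 9×17 matrix has rank 8, and its Smith normal form has invariant factors (1,1,1,1,1,1,1,1).

The boundary map ∂_2: C_2 → C_1 sends each 2-simplex [p,q,r] to [q,r] − [p,r] + [p,q]. For instance
  ∂BDM = DM − BM + BD,
  ∂EGL = GL − EL + EG.
The 17×7 boundary matrix has rank 7 and Smith normal form diag(1,1,1,1,1,1,1).

Now H_k = ker ∂_k / im ∂_{k+1}, so:

  H_0: rank C_0 − rank ∂_1 = 9 − 8 = 1, and the invariant factors of ∂_1 are all 1, so H_0 ≅ Z.
  H_1: rank ker ∂_1 − rank ∂_2 = (17 − 8) − 7 = 2, and the invariant factors of ∂_2 are all 1, so H_1 ≅ Z^2.
  H_2: rank ker ∂_2 − rank ∂_3 = (7 − 7) − 0 = 0, and there is no ∂_3, so H_2 ≅ 0.

As a check, the Euler characteristic is 9 − 17 + 7 = -1, which agrees with 1 − 2 + 0 = -1.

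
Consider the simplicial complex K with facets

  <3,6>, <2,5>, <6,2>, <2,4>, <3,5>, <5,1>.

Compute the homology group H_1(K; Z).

Order the vertices as 1 < 2 < 3 < 4 < 5 < 6. Listing each simplex with vertices in this order, K has dimension 1 with simplices:

  0-simplices (6): [1], [2], [3], [4], [5], [6]
  1-simplices (6): [1,5], [2,4], [2,5], [2,6], [3,5], [3,6]

so the chain groups are C_0 ≅ Z^6, C_1 ≅ Z^6.

Boundary ∂_1: C_1 → C_0 maps an edge to its endpoints' difference, ∂[p,q] = q − p. For instance
  ∂[2,4] = [4] − [2].
As a 6×6 matrix over Z this has rank 5, with invariant factors (1,1,1,1,1).

Now H_k = ker ∂_k / im ∂_{k+1}, so:

  H_1: rank ker ∂_1 − rank ∂_2 = (6 − 5) − 0 = 1, and there is no ∂_2, so H_1 = Z.

H_1 = Z.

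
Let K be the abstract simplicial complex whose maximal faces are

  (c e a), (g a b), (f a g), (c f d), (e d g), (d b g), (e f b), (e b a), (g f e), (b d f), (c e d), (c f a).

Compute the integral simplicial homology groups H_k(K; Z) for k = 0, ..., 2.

K has 7 vertices, 18 edges, 12 triangles.
rank ∂_0 = 0, rank ∂_1 = 6 ⇒ b_0 = 7 − 0 − 6 = 1; all invariant factors of ∂_1 are 1 so no torsion. So H_0 = Z.
rank ∂_1 = 6, rank ∂_2 = 12 ⇒ b_1 = 18 − 6 − 12 = 0; ∂_2 has invariant factor(s) [2] giving torsion. So H_1 = Z/2Z.
rank ∂_2 = 12, rank ∂_3 = 0 ⇒ b_2 = 12 − 12 − 0 = 0. So H_2 = 0.

H_0 ≅ Z,  H_1 ≅ Z/2Z,  H_2 = 0.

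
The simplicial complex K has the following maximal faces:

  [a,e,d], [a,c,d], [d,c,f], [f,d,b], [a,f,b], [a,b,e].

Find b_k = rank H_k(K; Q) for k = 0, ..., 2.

We work with the vertex ordering a < b < c < d < e < f. The simplices of K, each written with vertices in increasing order, are:

  0-simplices (6): a, b, c, d, e, f
  1-simplices (12): ab, ac, ad, ae, af, bd, be, bf, cd, cf, de, df
  2-simplices (6): abe, abf, acd, ade, bdf, cdf

giving chain groups C_0 ≅ Z^6, C_1 ≅ Z^12, C_2 ≅ Z^6.

∂_1: C_1 → C_0 maps an edge to its endpoints' difference, ∂[p,q] = q − p.
The resulting 6×12 matrix has rank 5, and its Smith normal form has invariant factors (1,1,1,1,1).

The boundary map ∂_2: C_2 → C_1 sends each 2-simplex [p,q,r] to [q,r] − [p,r] + [p,q]. For instance
  ∂cdf = df − cf + cd,
  ∂abe = be − ae + ab.
This gives a 12×6 integer matrix of rank 6; reducing to Smith normal form yields diagonal entries (1,1,1,1,1,1).

Computing H_k = (kernel of ∂_k) / (image of ∂_{k+1}):

  H_0: rank C_0 − rank ∂_1 = 6 − 5 = 1, and the invariant factors of ∂_1 are all 1, so H_0 = Z.
  H_1: rank ker ∂_1 − rank ∂_2 = (12 − 5) − 6 = 1, and the invariant factors of ∂_2 are all 1, so H_1 = Z.
  H_2: rank ker ∂_2 − rank ∂_3 = (6 − 6) − 0 = 0, and there is no ∂_3, so H_2 = 0.

Hence the Betti numbers are b_0 = 1, b_1 = 1, b_2 = 0.

b_0 = 1, b_1 = 1, b_2 = 0.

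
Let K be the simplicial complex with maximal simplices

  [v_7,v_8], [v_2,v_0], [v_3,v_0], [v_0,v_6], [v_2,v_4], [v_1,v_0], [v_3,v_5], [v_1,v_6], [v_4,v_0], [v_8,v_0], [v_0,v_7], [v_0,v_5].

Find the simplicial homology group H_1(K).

H_1 = Z^4.

Fix the vertex order v_0 < v_1 < v_2 < v_3 < v_4 < v_5 < v_6 < v_7 < v_8 and write every simplex with vertices in increasing order. Then dim K = 1 and the simplices of K are:

  0-simplices (9): [v_0], [v_1], [v_2], [v_3], [v_4], [v_5], [v_6], [v_7], [v_8]
  1-simplices (12): [v_0,v_1], [v_0,v_2], [v_0,v_3], [v_0,v_4], [v_0,v_5], [v_0,v_6], [v_0,v_7], [v_0,v_8], [v_1,v_6], [v_2,v_4], [v_3,v_5], [v_7,v_8]

Hence C_0 ≅ Z^9, C_1 ≅ Z^12.

∂_1: C_1 → C_0 sends each edge [p,q] (with p < q) to q − p. For instance
  ∂[v_0,v_3] = [v_3] − [v_0].
The 9×12 boundary matrix has rank 8 and Smith normal form diag(1,1,1,1,1,1,1,1).

Reading off H_k = ker ∂_k / im ∂_{k+1}:

  H_1: rank ker ∂_1 − rank ∂_2 = (12 − 8) − 0 = 4, and there is no ∂_2, so H_1 = Z^4.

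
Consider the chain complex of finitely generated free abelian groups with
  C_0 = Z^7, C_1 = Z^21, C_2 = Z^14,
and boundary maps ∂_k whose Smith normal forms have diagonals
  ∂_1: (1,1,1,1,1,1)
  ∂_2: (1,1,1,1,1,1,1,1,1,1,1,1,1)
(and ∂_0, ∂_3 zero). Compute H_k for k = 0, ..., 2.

H_0 = Z,  H_1 = Z^2,  H_2 = Z.

H_0: b_0 = 7 − 0 − 6 = 1; torsion from ∂_1 factors > 1: none. So H_0 = Z.
H_1: b_1 = 21 − 6 − 13 = 2; torsion from ∂_2 factors > 1: none. So H_1 = Z^2.
H_2: b_2 = 14 − 13 − 0 = 1; torsion from ∂_3 factors > 1: none. So H_2 = Z.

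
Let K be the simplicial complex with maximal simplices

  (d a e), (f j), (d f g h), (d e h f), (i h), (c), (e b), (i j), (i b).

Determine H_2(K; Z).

Take the total order a < b < c < d < e < f < g < h < i < j on the vertex set. Then K (dimension 3) consists of the simplices:

  0-simplices (10): a, b, c, d, e, f, g, h, i, j
  1-simplices (16): ad, ae, be, bi, de, df, dg, dh, ef, eh, fg, fh, fj, gh, hi, ij
  2-simplices (8): ade, def, deh, dfg, dfh, dgh, efh, fgh
  3-simplices (2): defh, dfgh

giving chain groups C_0 ≅ Z^10, C_1 ≅ Z^16, C_2 ≅ Z^8, C_3 ≅ Z^2.

∂_1: C_1 → C_0 is given by ∂[p,q] = [q] − [p]. For instance
  ∂gh = h − g.
The resulting 10×16 matrix has rank 8, and its Smith normal form has invariant factors (1,1,1,1,1,1,1,1).

∂_2: C_2 → C_1 acts by ∂[p,q,r] = [q,r] − [p,r] + [p,q]. For instance
  ∂def = ef − df + de,
  ∂fgh = gh − fh + fg.
The 16×8 boundary matrix has rank 6 and Smith normal form diag(1,1,1,1,1,1).

The boundary map ∂_3: C_3 → C_2 sends each 3-simplex σ to the alternating sum Σ_i (−1)^i (σ with its i-th vertex removed). For instance
  ∂dfgh = fgh − dgh + dfh − dfg,
  ∂defh = efh − dfh + deh − def.
This gives a 8×2 integer matrix of rank 2; reducing to Smith normal form yields diagonal entries (1,1).

Now H_k = ker ∂_k / im ∂_{k+1}, so:

  H_2: rank ker ∂_2 − rank ∂_3 = (8 − 6) − 2 = 0, and the invariant factors of ∂_3 are all 1, so H_2 ≅ 0.

H_2 ≅ 0.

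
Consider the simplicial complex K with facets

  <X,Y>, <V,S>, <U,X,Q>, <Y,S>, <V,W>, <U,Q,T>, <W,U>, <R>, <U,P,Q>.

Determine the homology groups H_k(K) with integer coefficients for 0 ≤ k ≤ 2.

Fix the vertex order P < Q < R < S < T < U < V < W < X < Y and write every simplex with vertices in increasing order. Then dim K = 2 and the simplices of K are:

  0-simplices (10): P, Q, R, S, T, U, V, W, X, Y
  1-simplices (12): PQ, PU, QT, QU, QX, SV, SY, TU, UW, UX, VW, XY
  2-simplices (3): PQU, QTU, QUX

Hence C_0 ≅ Z^10, C_1 ≅ Z^12, C_2 ≅ Z^3.

∂_1: C_1 → C_0 sends each edge [p,q] (with p < q) to q − p.
As a 10×12 matrix over Z this has rank 8, with invariant factors (1,1,1,1,1,1,1,1).

Boundary ∂_2: C_2 → C_1 sends each 2-simplex [p,q,r] to [q,r] − [p,r] + [p,q]. For instance
  ∂QTU = TU − QU + QT,
  ∂PQU = QU − PU + PQ.
This gives a 12×3 integer matrix of rank 3; reducing to Smith normal form yields diagonal entries (1,1,1).

Computing H_k = (kernel of ∂_k) / (image of ∂_{k+1}):

  H_0: rank C_0 − rank ∂_1 = 10 − 8 = 2, and the invariant factors of ∂_1 are all 1, so H_0 = Z^2.
  H_1: rank ker ∂_1 − rank ∂_2 = (12 − 8) − 3 = 1, and the invariant factors of ∂_2 are all 1, so H_1 = Z.
  H_2: rank ker ∂_2 − rank ∂_3 = (3 − 3) − 0 = 0, and there is no ∂_3, so H_2 = 0.

As a check, the Euler characteristic is 10 − 12 + 3 = 1, which agrees with 2 − 1 + 0 = 1.

H_0 ≅ Z^2,  H_1 ≅ Z,  H_2 = 0.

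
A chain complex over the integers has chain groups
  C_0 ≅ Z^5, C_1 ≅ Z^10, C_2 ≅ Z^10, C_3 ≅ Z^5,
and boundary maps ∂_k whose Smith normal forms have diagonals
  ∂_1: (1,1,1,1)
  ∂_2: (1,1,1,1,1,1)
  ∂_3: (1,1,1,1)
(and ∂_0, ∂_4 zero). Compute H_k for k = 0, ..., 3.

H_0: b_0 = 5 − 0 − 4 = 1; torsion from ∂_1 factors > 1: none. So H_0 = Z.
H_1: b_1 = 10 − 4 − 6 = 0; torsion from ∂_2 factors > 1: none. So H_1 = 0.
H_2: b_2 = 10 − 6 − 4 = 0; torsion from ∂_3 factors > 1: none. So H_2 = 0.
H_3: b_3 = 5 − 4 − 0 = 1; torsion from ∂_4 factors > 1: none. So H_3 = Z.

H_0 = Z,  H_1 = 0,  H_2 = 0,  H_3 = Z.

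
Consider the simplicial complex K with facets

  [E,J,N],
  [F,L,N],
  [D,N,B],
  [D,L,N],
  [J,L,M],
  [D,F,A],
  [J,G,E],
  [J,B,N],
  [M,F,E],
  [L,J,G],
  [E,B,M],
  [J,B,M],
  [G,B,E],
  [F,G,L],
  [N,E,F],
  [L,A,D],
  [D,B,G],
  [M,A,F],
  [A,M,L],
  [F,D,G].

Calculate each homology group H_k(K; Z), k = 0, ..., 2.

Fix the vertex order A < B < D < E < F < G < J < L < M < N and write every simplex with vertices in increasing order. Then dim K = 2 and the simplices of K are:

  0-simplices (10): A, B, D, E, F, G, J, L, M, N
  1-simplices (30): AD, AF, AL, AM, BD, BE, BG, BJ, BM, BN, DF, DG, DL, DN, EF, EG, EJ, EM, EN, FG, FL, FM, FN, GJ, GL, JL, JM, JN, LM, LN
  2-simplices (20): ADF, ADL, AFM, ALM, BDG, BDN, BEG, BEM, BJM, BJN, DFG, DLN, EFM, EFN, EGJ, EJN, FGL, FLN, GJL, JLM

Hence C_0 ≅ Z^10, C_1 ≅ Z^30, C_2 ≅ Z^20.

∂_1: C_1 → C_0 is given by ∂[p,q] = [q] − [p].
The resulting 10×30 matrix has rank 9, and its Smith normal form has invariant factors (1,1,1,1,1,1,1,1,1).

The boundary map ∂_2: C_2 → C_1 sends each 2-simplex [p,q,r] to [q,r] − [p,r] + [p,q]. For instance
  ∂BJM = JM − BM + BJ,
  ∂DLN = LN − DN + DL.
This gives a 30×20 integer matrix of rank 20; reducing to Smith normal form yields diagonal entries (1,1,1,1,1,1,1,1,1,1,1,1,1,1,1,1,1,1,1,2).

From H_k ≅ ker(∂_k) / im(∂_{k+1}) we obtain:

  H_0: rank C_0 − rank ∂_1 = 10 − 9 = 1, and the invariant factors of ∂_1 are all 1, so H_0 = Z.
  H_1: rank ker ∂_1 − rank ∂_2 = (30 − 9) − 20 = 1, and ∂_2 has invariant factor 2 > 1, so H_1 = Z ⊕ Z/2.
  H_2: rank ker ∂_2 − rank ∂_3 = (20 − 20) − 0 = 0, and there is no ∂_3, so H_2 = 0.

As a check, the Euler characteristic is 10 − 30 + 20 = 0, which agrees with 1 − 1 + 0 = 0.

H_0 ≅ Z,  H_1 ≅ Z ⊕ Z/2,  H_2 = 0.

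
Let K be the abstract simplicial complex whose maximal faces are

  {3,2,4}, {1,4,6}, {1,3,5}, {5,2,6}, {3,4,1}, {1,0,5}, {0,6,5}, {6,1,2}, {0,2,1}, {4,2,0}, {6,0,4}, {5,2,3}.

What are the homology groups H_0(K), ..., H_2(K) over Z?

Fix the vertex order 0 < 1 < 2 < 3 < 4 < 5 < 6 and write every simplex with vertices in increasing order. Then dim K = 2 and the simplices of K are:

  0-simplices (7): [0], [1], [2], [3], [4], [5], [6]
  1-simplices (18): [0,1], [0,2], [0,4], [0,5], [0,6], [1,2], [1,3], [1,4], [1,5], [1,6], [2,3], [2,4], [2,5], [2,6], [3,4], [3,5], [4,6], [5,6]
  2-simplices (12): [0,1,2], [0,1,5], [0,2,4], [0,4,6], [0,5,6], [1,2,6], [1,3,4], [1,3,5], [1,4,6], [2,3,4], [2,3,5], [2,5,6]

Hence C_0 ≅ Z^7, C_1 ≅ Z^18, C_2 ≅ Z^12.

∂_1: C_1 → C_0 sends each edge [p,q] (with p < q) to q − p.
The resulting 7×18 matrix has rank 6, and its Smith normal form has invariant factors (1,1,1,1,1,1).

Boundary ∂_2: C_2 → C_1 acts by ∂[p,q,r] = [q,r] − [p,r] + [p,q]. For instance
  ∂[2,5,6] = [5,6] − [2,6] + [2,5],
  ∂[0,1,5] = [1,5] − [0,5] + [0,1].
The 18×12 boundary matrix has rank 12 and Smith normal form diag(1,1,1,1,1,1,1,1,1,1,1,2).

Now H_k = ker ∂_k / im ∂_{k+1}, so:

  H_0: rank C_0 − rank ∂_1 = 7 − 6 = 1, and the invariant factors of ∂_1 are all 1, so H_0 = Z.
  H_1: rank ker ∂_1 − rank ∂_2 = (18 − 6) − 12 = 0, and ∂_2 has invariant factor 2 > 1, so H_1 = Z/2.
  H_2: rank ker ∂_2 − rank ∂_3 = (12 − 12) − 0 = 0, and there is no ∂_3, so H_2 = 0.

(K is a triangulation of the real projective plane RP^2.)

H_0 ≅ Z,  H_1 ≅ Z/2,  H_2 = 0.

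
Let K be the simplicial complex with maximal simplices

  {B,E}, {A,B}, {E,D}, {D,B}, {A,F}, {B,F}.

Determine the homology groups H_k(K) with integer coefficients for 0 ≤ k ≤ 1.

H_0 ≅ Z,  H_1 ≅ Z^2.

We work with the vertex ordering A < B < D < E < F. The simplices of K, each written with vertices in increasing order, are:

  0-simplices (5): A, B, D, E, F
  1-simplices (6): AB, AF, BD, BE, BF, DE

giving chain groups C_0 ≅ Z^5, C_1 ≅ Z^6.

∂_1: C_1 → C_0 sends each edge [p,q] (with p < q) to q − p.
The resulting 5×6 matrix has rank 4, and its Smith normal form has invariant factors (1,1,1,1).

Computing H_k = (kernel of ∂_k) / (image of ∂_{k+1}):

  H_0: rank C_0 − rank ∂_1 = 5 − 4 = 1, and the invariant factors of ∂_1 are all 1, so H_0 = Z.
  H_1: rank ker ∂_1 − rank ∂_2 = (6 − 4) − 0 = 2, and there is no ∂_2, so H_1 = Z^2.

As a check, the Euler characteristic is 5 − 6 = -1, which agrees with 1 − 2 = -1.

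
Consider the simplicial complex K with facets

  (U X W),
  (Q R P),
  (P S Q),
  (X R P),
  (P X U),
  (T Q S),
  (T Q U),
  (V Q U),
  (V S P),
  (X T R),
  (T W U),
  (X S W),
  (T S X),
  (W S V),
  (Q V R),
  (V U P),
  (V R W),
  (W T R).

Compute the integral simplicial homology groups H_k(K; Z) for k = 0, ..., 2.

H_0 ≅ Z,  H_1 ≅ Z ⊕ Z/2,  H_2 = 0.

Fix the vertex order P < Q < R < S < T < U < V < W < X and write every simplex with vertices in increasing order. Then dim K = 2 and the simplices of K are:

  0-simplices (9): P, Q, R, S, T, U, V, W, X
  1-simplices (27): PQ, PR, PS, PU, PV, PX, QR, QS, QT, QU, QV, RT, RV, RW, RX, ST, SV, SW, SX, TU, TW, TX, UV, UW, UX, VW, WX
  2-simplices (18): PQR, PQS, PRX, PSV, PUV, PUX, QRV, QST, QTU, QUV, RTW, RTX, RVW, STX, SVW, SWX, TUW, UWX

giving chain groups C_0 ≅ Z^9, C_1 ≅ Z^27, C_2 ≅ Z^18.

Boundary ∂_1: C_1 → C_0 is given by ∂[p,q] = [q] − [p]. For instance
  ∂PR = R − P.
As a 9×27 matrix over Z this has rank 8, with invariant factors (1,1,1,1,1,1,1,1).

∂_2: C_2 → C_1 maps a triangle to the signed sum of its edges. For instance
  ∂PQS = QS − PS + PQ,
  ∂RTW = TW − RW + RT.
The 27×18 boundary matrix has rank 18 and Smith normal form diag(1,1,1,1,1,1,1,1,1,1,1,1,1,1,1,1,1,2).

Now H_k = ker ∂_k / im ∂_{k+1}, so:

  H_0: rank C_0 − rank ∂_1 = 9 − 8 = 1, and the invariant factors of ∂_1 are all 1, so H_0 ≅ Z.
  H_1: rank ker ∂_1 − rank ∂_2 = (27 − 8) − 18 = 1, and ∂_2 has invariant factor 2 > 1, so H_1 ≅ Z ⊕ Z/2.
  H_2: rank ker ∂_2 − rank ∂_3 = (18 − 18) − 0 = 0, and there is no ∂_3, so H_2 ≅ 0.

As a check, the Euler characteristic is 9 − 27 + 18 = 0, which agrees with 1 − 1 + 0 = 0.
(K is a triangulation of the Klein bottle.)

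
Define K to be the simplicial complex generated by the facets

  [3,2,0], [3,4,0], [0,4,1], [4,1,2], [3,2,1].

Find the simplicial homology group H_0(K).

Take the total order 0 < 1 < 2 < 3 < 4 on the vertex set. Then K (dimension 2) consists of the simplices:

  0-simplices (5): [0], [1], [2], [3], [4]
  1-simplices (10): [0,1], [0,2], [0,3], [0,4], [1,2], [1,3], [1,4], [2,3], [2,4], [3,4]
  2-simplices (5): [0,1,4], [0,2,3], [0,3,4], [1,2,3], [1,2,4]

so the chain groups are C_0 ≅ Z^5, C_1 ≅ Z^10, C_2 ≅ Z^5.

The boundary map ∂_1: C_1 → C_0 maps an edge to its endpoints' difference, ∂[p,q] = q − p. For instance
  ∂[0,1] = [1] − [0].
The 5×10 boundary matrix has rank 4 and Smith normal form diag(1,1,1,1).

The boundary map ∂_2: C_2 → C_1 maps a triangle to the signed sum of its edges. For instance
  ∂[1,2,4] = [2,4] − [1,4] + [1,2],
  ∂[0,1,4] = [1,4] − [0,4] + [0,1].
The 10×5 boundary matrix has rank 5 and Smith normal form diag(1,1,1,1,1).

Now H_k = ker ∂_k / im ∂_{k+1}, so:

  H_0: rank C_0 − rank ∂_1 = 5 − 4 = 1, and the invariant factors of ∂_1 are all 1, so H_0 ≅ Z.

(K is a triangulation of the Möbius band.)

H_0 = Z.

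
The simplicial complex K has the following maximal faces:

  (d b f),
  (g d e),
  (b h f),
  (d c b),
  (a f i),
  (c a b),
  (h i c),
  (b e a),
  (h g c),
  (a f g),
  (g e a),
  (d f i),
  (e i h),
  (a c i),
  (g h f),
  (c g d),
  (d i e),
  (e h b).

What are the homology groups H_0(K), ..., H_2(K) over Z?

Take the total order a < b < c < d < e < f < g < h < i on the vertex set. Then K (dimension 2) consists of the simplices:

  0-simplices (9): a, b, c, d, e, f, g, h, i
  1-simplices (27): ab, ac, ae, af, ag, ai, bc, bd, be, bf, bh, cd, cg, ch, ci, de, df, dg, di, eg, eh, ei, fg, fh, fi, gh, hi
  2-simplices (18): abc, abe, aci, aeg, afg, afi, bcd, bdf, beh, bfh, cdg, cgh, chi, deg, dei, dfi, ehi, fgh

so the chain groups are C_0 ≅ Z^9, C_1 ≅ Z^27, C_2 ≅ Z^18.

Boundary ∂_1: C_1 → C_0 sends each edge [p,q] (with p < q) to q − p. For instance
  ∂ei = i − e.
The resulting 9×27 matrix has rank 8, and its Smith normal form has invariant factors (1,1,1,1,1,1,1,1).

Boundary ∂_2: C_2 → C_1 acts by ∂[p,q,r] = [q,r] − [p,r] + [p,q]. For instance
  ∂aeg = eg − ag + ae,
  ∂aci = ci − ai + ac.
The resulting 27×18 matrix has rank 17, and its Smith normal form has invariant factors (1,1,1,1,1,1,1,1,1,1,1,1,1,1,1,1,1).

From H_k ≅ ker(∂_k) / im(∂_{k+1}) we obtain:

  H_0: rank C_0 − rank ∂_1 = 9 − 8 = 1, and the invariant factors of ∂_1 are all 1, so H_0 ≅ Z.
  H_1: rank ker ∂_1 − rank ∂_2 = (27 − 8) − 17 = 2, and the invariant factors of ∂_2 are all 1, so H_1 ≅ Z^2.
  H_2: rank ker ∂_2 − rank ∂_3 = (18 − 17) − 0 = 1, and there is no ∂_3, so H_2 ≅ Z.

As a check, the Euler characteristic is 9 − 27 + 18 = 0, which agrees with 1 − 2 + 1 = 0.

H_0 = Z,  H_1 = Z^2,  H_2 = Z.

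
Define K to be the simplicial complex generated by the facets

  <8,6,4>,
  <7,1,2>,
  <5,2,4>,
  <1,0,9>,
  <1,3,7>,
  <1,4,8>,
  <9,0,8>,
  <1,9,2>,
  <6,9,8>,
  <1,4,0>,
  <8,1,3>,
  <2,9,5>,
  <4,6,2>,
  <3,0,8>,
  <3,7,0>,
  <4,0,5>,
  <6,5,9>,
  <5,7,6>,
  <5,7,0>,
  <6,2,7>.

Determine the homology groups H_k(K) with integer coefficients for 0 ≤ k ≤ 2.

Take the total order 0 < 1 < 2 < 3 < 4 < 5 < 6 < 7 < 8 < 9 on the vertex set. Then K (dimension 2) consists of the simplices:

  0-simplices (10): [0], [1], [2], [3], [4], [5], [6], [7], [8], [9]
  1-simplices (30): (30 of them)
  2-simplices (20): (20 of them)

so the chain groups are C_0 ≅ Z^10, C_1 ≅ Z^30, C_2 ≅ Z^20.

∂_1: C_1 → C_0 sends each edge [p,q] (with p < q) to q − p.
As a 10×30 matrix over Z this has rank 9, with invariant factors (1,1,1,1,1,1,1,1,1).

Boundary ∂_2: C_2 → C_1 sends each 2-simplex [p,q,r] to [q,r] − [p,r] + [p,q]. For instance
  ∂[5,6,9] = [6,9] − [5,9] + [5,6],
  ∂[1,2,9] = [2,9] − [1,9] + [1,2].
As a 30×20 matrix over Z this has rank 20, with invariant factors (1,1,1,1,1,1,1,1,1,1,1,1,1,1,1,1,1,1,1,2).

Computing H_k = (kernel of ∂_k) / (image of ∂_{k+1}):

  H_0: rank C_0 − rank ∂_1 = 10 − 9 = 1, and the invariant factors of ∂_1 are all 1, so H_0 = Z.
  H_1: rank ker ∂_1 − rank ∂_2 = (30 − 9) − 20 = 1, and ∂_2 has invariant factor 2 > 1, so H_1 = Z ⊕ Z/2.
  H_2: rank ker ∂_2 − rank ∂_3 = (20 − 20) − 0 = 0, and there is no ∂_3, so H_2 = 0.

H_0 ≅ Z,  H_1 ≅ Z ⊕ Z/2,  H_2 = 0.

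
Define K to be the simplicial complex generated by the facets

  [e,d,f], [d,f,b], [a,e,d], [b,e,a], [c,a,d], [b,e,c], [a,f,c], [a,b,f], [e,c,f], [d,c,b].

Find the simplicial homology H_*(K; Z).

H_0 = Z,  H_1 = Z/2Z,  H_2 = 0.

Fix the vertex order a < b < c < d < e < f and write every simplex with vertices in increasing order. Then dim K = 2 and the simplices of K are:

  0-simplices (6): a, b, c, d, e, f
  1-simplices (15): ab, ac, ad, ae, af, bc, bd, be, bf, cd, ce, cf, de, df, ef
  2-simplices (10): abe, abf, acd, acf, ade, bcd, bce, bdf, cef, def

giving chain groups C_0 ≅ Z^6, C_1 ≅ Z^15, C_2 ≅ Z^10.

Boundary ∂_1: C_1 → C_0 is given by ∂[p,q] = [q] − [p].
This gives a 6×15 integer matrix of rank 5; reducing to Smith normal form yields diagonal entries (1,1,1,1,1).

The boundary map ∂_2: C_2 → C_1 sends each 2-simplex [p,q,r] to [q,r] − [p,r] + [p,q]. For instance
  ∂acd = cd − ad + ac,
  ∂bdf = df − bf + bd.
As a 15×10 matrix over Z this has rank 10, with invariant factors (1,1,1,1,1,1,1,1,1,2).

Reading off H_k = ker ∂_k / im ∂_{k+1}:

  H_0: rank C_0 − rank ∂_1 = 6 − 5 = 1, and the invariant factors of ∂_1 are all 1, so H_0 ≅ Z.
  H_1: rank ker ∂_1 − rank ∂_2 = (15 − 5) − 10 = 0, and ∂_2 has invariant factor 2 > 1, so H_1 ≅ Z/2Z.
  H_2: rank ker ∂_2 − rank ∂_3 = (10 − 10) − 0 = 0, and there is no ∂_3, so H_2 ≅ 0.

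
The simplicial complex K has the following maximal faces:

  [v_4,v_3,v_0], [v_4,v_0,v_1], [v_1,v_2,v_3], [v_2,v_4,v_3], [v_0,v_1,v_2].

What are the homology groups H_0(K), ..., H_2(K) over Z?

H_0 = Z,  H_1 = Z,  H_2 = 0.

Take the total order v_0 < v_1 < v_2 < v_3 < v_4 on the vertex set. Then K (dimension 2) consists of the simplices:

  0-simplices (5): [v_0], [v_1], [v_2], [v_3], [v_4]
  1-simplices (10): [v_0,v_1], [v_0,v_2], [v_0,v_3], [v_0,v_4], [v_1,v_2], [v_1,v_3], [v_1,v_4], [v_2,v_3], [v_2,v_4], [v_3,v_4]
  2-simplices (5): [v_0,v_1,v_2], [v_0,v_1,v_4], [v_0,v_3,v_4], [v_1,v_2,v_3], [v_2,v_3,v_4]

Hence C_0 ≅ Z^5, C_1 ≅ Z^10, C_2 ≅ Z^5.

The boundary map ∂_1: C_1 → C_0 maps an edge to its endpoints' difference, ∂[p,q] = q − p. For instance
  ∂[v_0,v_3] = [v_3] − [v_0].
The 5×10 boundary matrix has rank 4 and Smith normal form diag(1,1,1,1).

∂_2: C_2 → C_1 sends each 2-simplex [p,q,r] to [q,r] − [p,r] + [p,q]. For instance
  ∂[v_2,v_3,v_4] = [v_3,v_4] − [v_2,v_4] + [v_2,v_3],
  ∂[v_1,v_2,v_3] = [v_2,v_3] − [v_1,v_3] + [v_1,v_2].
As a 10×5 matrix over Z this has rank 5, with invariant factors (1,1,1,1,1).

Reading off H_k = ker ∂_k / im ∂_{k+1}:

  H_0: rank C_0 − rank ∂_1 = 5 − 4 = 1, and the invariant factors of ∂_1 are all 1, so H_0 ≅ Z.
  H_1: rank ker ∂_1 − rank ∂_2 = (10 − 4) − 5 = 1, and the invariant factors of ∂_2 are all 1, so H_1 ≅ Z.
  H_2: rank ker ∂_2 − rank ∂_3 = (5 − 5) − 0 = 0, and there is no ∂_3, so H_2 ≅ 0.

(K is a triangulation of the Möbius band.)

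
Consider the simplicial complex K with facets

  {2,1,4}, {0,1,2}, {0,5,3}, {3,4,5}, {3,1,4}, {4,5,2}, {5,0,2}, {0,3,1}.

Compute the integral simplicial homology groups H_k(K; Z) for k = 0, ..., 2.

H_0 = Z,  H_1 = 0,  H_2 = Z.

K has 6 vertices, 12 edges, 8 triangles.
rank ∂_0 = 0, rank ∂_1 = 5 ⇒ b_0 = 6 − 0 − 5 = 1; all invariant factors of ∂_1 are 1 so no torsion. So H_0 ≅ Z.
rank ∂_1 = 5, rank ∂_2 = 7 ⇒ b_1 = 12 − 5 − 7 = 0; all invariant factors of ∂_2 are 1 so no torsion. So H_1 ≅ 0.
rank ∂_2 = 7, rank ∂_3 = 0 ⇒ b_2 = 8 − 7 − 0 = 1. So H_2 ≅ Z.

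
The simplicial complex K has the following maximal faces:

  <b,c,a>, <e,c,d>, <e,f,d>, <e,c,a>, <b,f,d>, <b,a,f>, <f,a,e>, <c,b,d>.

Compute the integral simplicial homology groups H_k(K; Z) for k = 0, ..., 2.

H_0 = Z,  H_1 = 0,  H_2 = Z.

Fix the vertex order a < b < c < d < e < f and write every simplex with vertices in increasing order. Then dim K = 2 and the simplices of K are:

  0-simplices (6): a, b, c, d, e, f
  1-simplices (12): ab, ac, ae, af, bc, bd, bf, cd, ce, de, df, ef
  2-simplices (8): abc, abf, ace, aef, bcd, bdf, cde, def

Hence C_0 ≅ Z^6, C_1 ≅ Z^12, C_2 ≅ Z^8.

The boundary map ∂_1: C_1 → C_0 is given by ∂[p,q] = [q] − [p].
As a 6×12 matrix over Z this has rank 5, with invariant factors (1,1,1,1,1).

∂_2: C_2 → C_1 acts by ∂[p,q,r] = [q,r] − [p,r] + [p,q]. For instance
  ∂cde = de − ce + cd,
  ∂def = ef − df + de.
This gives a 12×8 integer matrix of rank 7; reducing to Smith normal form yields diagonal entries (1,1,1,1,1,1,1).

Reading off H_k = ker ∂_k / im ∂_{k+1}:

  H_0: rank C_0 − rank ∂_1 = 6 − 5 = 1, and the invariant factors of ∂_1 are all 1, so H_0 = Z.
  H_1: rank ker ∂_1 − rank ∂_2 = (12 − 5) − 7 = 0, and the invariant factors of ∂_2 are all 1, so H_1 = 0.
  H_2: rank ker ∂_2 − rank ∂_3 = (8 − 7) − 0 = 1, and there is no ∂_3, so H_2 = Z.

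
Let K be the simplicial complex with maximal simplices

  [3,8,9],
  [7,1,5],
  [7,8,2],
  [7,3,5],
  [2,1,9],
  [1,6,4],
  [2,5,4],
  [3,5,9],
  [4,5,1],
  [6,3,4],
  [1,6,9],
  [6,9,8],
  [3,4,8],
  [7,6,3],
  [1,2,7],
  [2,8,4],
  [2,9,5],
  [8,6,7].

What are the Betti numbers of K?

b_0 = 1, b_1 = 1, b_2 = 0.

K has 9 vertices, 27 edges, 18 triangles.
rank ∂_0 = 0, rank ∂_1 = 8 ⇒ b_0 = 9 − 0 − 8 = 1; all invariant factors of ∂_1 are 1 so no torsion. So H_0 ≅ Z.
rank ∂_1 = 8, rank ∂_2 = 18 ⇒ b_1 = 27 − 8 − 18 = 1; ∂_2 has invariant factor(s) [2] giving torsion. So H_1 ≅ Z ⊕ Z/2Z.
rank ∂_2 = 18, rank ∂_3 = 0 ⇒ b_2 = 18 − 18 − 0 = 0. So H_2 ≅ 0.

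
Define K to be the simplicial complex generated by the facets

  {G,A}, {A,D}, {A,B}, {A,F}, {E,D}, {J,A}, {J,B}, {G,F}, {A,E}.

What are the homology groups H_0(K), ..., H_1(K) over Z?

H_0 = Z,  H_1 = Z^3.

We work with the vertex ordering A < B < D < E < F < G < J. The simplices of K, each written with vertices in increasing order, are:

  0-simplices (7): A, B, D, E, F, G, J
  1-simplices (9): AB, AD, AE, AF, AG, AJ, BJ, DE, FG

so the chain groups are C_0 ≅ Z^7, C_1 ≅ Z^9.

The boundary map ∂_1: C_1 → C_0 maps an edge to its endpoints' difference, ∂[p,q] = q − p. For instance
  ∂FG = G − F.
The resulting 7×9 matrix has rank 6, and its Smith normal form has invariant factors (1,1,1,1,1,1).

Now H_k = ker ∂_k / im ∂_{k+1}, so:

  H_0: rank C_0 − rank ∂_1 = 7 − 6 = 1, and the invariant factors of ∂_1 are all 1, so H_0 = Z.
  H_1: rank ker ∂_1 − rank ∂_2 = (9 − 6) − 0 = 3, and there is no ∂_2, so H_1 = Z^3.

As a check, the Euler characteristic is 7 − 9 = -2, which agrees with 1 − 3 = -2.
(K is a triangulation of a wedge of 3 circles.)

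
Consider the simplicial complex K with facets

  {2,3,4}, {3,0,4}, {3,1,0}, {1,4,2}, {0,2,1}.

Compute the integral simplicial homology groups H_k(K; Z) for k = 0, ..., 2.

Order the vertices as 0 < 1 < 2 < 3 < 4. Listing each simplex with vertices in this order, K has dimension 2 with simplices:

  0-simplices (5): [0], [1], [2], [3], [4]
  1-simplices (10): [0,1], [0,2], [0,3], [0,4], [1,2], [1,3], [1,4], [2,3], [2,4], [3,4]
  2-simplices (5): [0,1,2], [0,1,3], [0,3,4], [1,2,4], [2,3,4]

so the chain groups are C_0 ≅ Z^5, C_1 ≅ Z^10, C_2 ≅ Z^5.

The boundary map ∂_1: C_1 → C_0 sends each edge [p,q] (with p < q) to q − p. For instance
  ∂[2,3] = [3] − [2].
The 5×10 boundary matrix has rank 4 and Smith normal form diag(1,1,1,1).

Boundary ∂_2: C_2 → C_1 sends each 2-simplex [p,q,r] to [q,r] − [p,r] + [p,q]. For instance
  ∂[2,3,4] = [3,4] − [2,4] + [2,3],
  ∂[0,3,4] = [3,4] − [0,4] + [0,3].
This gives a 10×5 integer matrix of rank 5; reducing to Smith normal form yields diagonal entries (1,1,1,1,1).

From H_k ≅ ker(∂_k) / im(∂_{k+1}) we obtain:

  H_0: rank C_0 − rank ∂_1 = 5 − 4 = 1, and the invariant factors of ∂_1 are all 1, so H_0 = Z.
  H_1: rank ker ∂_1 − rank ∂_2 = (10 − 4) − 5 = 1, and the invariant factors of ∂_2 are all 1, so H_1 = Z.
  H_2: rank ker ∂_2 − rank ∂_3 = (5 − 5) − 0 = 0, and there is no ∂_3, so H_2 = 0.

H_0 = Z,  H_1 = Z,  H_2 = 0.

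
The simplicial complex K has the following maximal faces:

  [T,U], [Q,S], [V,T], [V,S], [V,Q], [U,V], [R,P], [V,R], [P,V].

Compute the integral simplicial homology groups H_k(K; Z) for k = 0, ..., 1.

H_0 = Z,  H_1 = Z^3.

We work with the vertex ordering P < Q < R < S < T < U < V. The simplices of K, each written with vertices in increasing order, are:

  0-simplices (7): P, Q, R, S, T, U, V
  1-simplices (9): PR, PV, QS, QV, RV, SV, TU, TV, UV

so the chain groups are C_0 ≅ Z^7, C_1 ≅ Z^9.

Boundary ∂_1: C_1 → C_0 sends each edge [p,q] (with p < q) to q − p. For instance
  ∂PV = V − P.
The resulting 7×9 matrix has rank 6, and its Smith normal form has invariant factors (1,1,1,1,1,1).

Computing H_k = (kernel of ∂_k) / (image of ∂_{k+1}):

  H_0: rank C_0 − rank ∂_1 = 7 − 6 = 1, and the invariant factors of ∂_1 are all 1, so H_0 ≅ Z.
  H_1: rank ker ∂_1 − rank ∂_2 = (9 − 6) − 0 = 3, and there is no ∂_2, so H_1 ≅ Z^3.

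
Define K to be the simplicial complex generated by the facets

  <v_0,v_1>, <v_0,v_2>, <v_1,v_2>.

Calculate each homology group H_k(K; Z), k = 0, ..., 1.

We work with the vertex ordering v_0 < v_1 < v_2. The simplices of K, each written with vertices in increasing order, are:

  0-simplices (3): [v_0], [v_1], [v_2]
  1-simplices (3): [v_0,v_1], [v_0,v_2], [v_1,v_2]

Hence C_0 ≅ Z^3, C_1 ≅ Z^3.

∂_1: C_1 → C_0 is given by ∂[p,q] = [q] − [p].
The 3×3 boundary matrix has rank 2 and Smith normal form diag(1,1).

From H_k ≅ ker(∂_k) / im(∂_{k+1}) we obtain:

  H_0: rank C_0 − rank ∂_1 = 3 − 2 = 1, and the invariant factors of ∂_1 are all 1, so H_0 = Z.
  H_1: rank ker ∂_1 − rank ∂_2 = (3 − 2) − 0 = 1, and there is no ∂_2, so H_1 = Z.

As a check, the Euler characteristic is 3 − 3 = 0, which agrees with 1 − 1 = 0.

H_0 ≅ Z,  H_1 ≅ Z.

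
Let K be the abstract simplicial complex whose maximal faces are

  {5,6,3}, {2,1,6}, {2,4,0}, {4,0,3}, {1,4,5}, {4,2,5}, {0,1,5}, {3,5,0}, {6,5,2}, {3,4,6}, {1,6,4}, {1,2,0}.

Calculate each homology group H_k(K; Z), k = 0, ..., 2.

H_0 = Z,  H_1 = Z/2Z,  H_2 = 0.

Fix the vertex order 0 < 1 < 2 < 3 < 4 < 5 < 6 and write every simplex with vertices in increasing order. Then dim K = 2 and the simplices of K are:

  0-simplices (7): [0], [1], [2], [3], [4], [5], [6]
  1-simplices (18): [0,1], [0,2], [0,3], [0,4], [0,5], [1,2], [1,4], [1,5], [1,6], [2,4], [2,5], [2,6], [3,4], [3,5], [3,6], [4,5], [4,6], [5,6]
  2-simplices (12): [0,1,2], [0,1,5], [0,2,4], [0,3,4], [0,3,5], [1,2,6], [1,4,5], [1,4,6], [2,4,5], [2,5,6], [3,4,6], [3,5,6]

Hence C_0 ≅ Z^7, C_1 ≅ Z^18, C_2 ≅ Z^12.

Boundary ∂_1: C_1 → C_0 is given by ∂[p,q] = [q] − [p]. For instance
  ∂[1,2] = [2] − [1].
This gives a 7×18 integer matrix of rank 6; reducing to Smith normal form yields diagonal entries (1,1,1,1,1,1).

∂_2: C_2 → C_1 maps a triangle to the signed sum of its edges. For instance
  ∂[0,3,4] = [3,4] − [0,4] + [0,3],
  ∂[2,4,5] = [4,5] − [2,5] + [2,4].
The 18×12 boundary matrix has rank 12 and Smith normal form diag(1,1,1,1,1,1,1,1,1,1,1,2).

From H_k ≅ ker(∂_k) / im(∂_{k+1}) we obtain:

  H_0: rank C_0 − rank ∂_1 = 7 − 6 = 1, and the invariant factors of ∂_1 are all 1, so H_0 = Z.
  H_1: rank ker ∂_1 − rank ∂_2 = (18 − 6) − 12 = 0, and ∂_2 has invariant factor 2 > 1, so H_1 = Z/2Z.
  H_2: rank ker ∂_2 − rank ∂_3 = (12 − 12) − 0 = 0, and there is no ∂_3, so H_2 = 0.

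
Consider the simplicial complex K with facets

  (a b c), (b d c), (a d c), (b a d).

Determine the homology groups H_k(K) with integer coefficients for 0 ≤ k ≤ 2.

We work with the vertex ordering a < b < c < d. The simplices of K, each written with vertices in increasing order, are:

  0-simplices (4): a, b, c, d
  1-simplices (6): ab, ac, ad, bc, bd, cd
  2-simplices (4): abc, abd, acd, bcd

so the chain groups are C_0 ≅ Z^4, C_1 ≅ Z^6, C_2 ≅ Z^4.

The boundary map ∂_1: C_1 → C_0 sends each edge [p,q] (with p < q) to q − p. For instance
  ∂ac = c − a.
As a 4×6 matrix over Z this has rank 3, with invariant factors (1,1,1).

Boundary ∂_2: C_2 → C_1 maps a triangle to the signed sum of its edges. For instance
  ∂acd = cd − ad + ac,
  ∂abc = bc − ac + ab.
The 6×4 boundary matrix has rank 3 and Smith normal form diag(1,1,1).

Computing H_k = (kernel of ∂_k) / (image of ∂_{k+1}):

  H_0: rank C_0 − rank ∂_1 = 4 − 3 = 1, and the invariant factors of ∂_1 are all 1, so H_0 = Z.
  H_1: rank ker ∂_1 − rank ∂_2 = (6 − 3) − 3 = 0, and the invariant factors of ∂_2 are all 1, so H_1 = 0.
  H_2: rank ker ∂_2 − rank ∂_3 = (4 − 3) − 0 = 1, and there is no ∂_3, so H_2 = Z.

As a check, the Euler characteristic is 4 − 6 + 4 = 2, which agrees with 1 − 0 + 1 = 2.
(K is a triangulation of the 2-sphere S^2.)

H_0 = Z,  H_1 = 0,  H_2 = Z.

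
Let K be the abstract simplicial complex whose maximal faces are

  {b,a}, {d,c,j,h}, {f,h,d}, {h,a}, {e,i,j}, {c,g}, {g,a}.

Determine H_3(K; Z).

H_3 ≅ 0.

Order the vertices as a < b < c < d < e < f < g < h < i < j. Listing each simplex with vertices in this order, K has dimension 3 with simplices:

  0-simplices (10): a, b, c, d, e, f, g, h, i, j
  1-simplices (15): ab, ag, ah, cd, cg, ch, cj, df, dh, dj, ei, ej, fh, hj, ij
  2-simplices (6): cdh, cdj, chj, dfh, dhj, eij
  3-simplices (1): cdhj

so the chain groups are C_0 ≅ Z^10, C_1 ≅ Z^15, C_2 ≅ Z^6, C_3 ≅ Z^1.

∂_1: C_1 → C_0 is given by ∂[p,q] = [q] − [p]. For instance
  ∂ab = b − a.
As a 10×15 matrix over Z this has rank 9, with invariant factors (1,1,1,1,1,1,1,1,1).

The boundary map ∂_2: C_2 → C_1 acts by ∂[p,q,r] = [q,r] − [p,r] + [p,q]. For instance
  ∂cdh = dh − ch + cd,
  ∂chj = hj − cj + ch.
As a 15×6 matrix over Z this has rank 5, with invariant factors (1,1,1,1,1).

The boundary map ∂_3: C_3 → C_2 sends each 3-simplex σ to the alternating sum Σ_i (−1)^i (σ with its i-th vertex removed). For instance
  ∂cdhj = dhj − chj + cdj − cdh.
This gives a 6×1 integer matrix of rank 1; reducing to Smith normal form yields diagonal entries (1).

Now H_k = ker ∂_k / im ∂_{k+1}, so:

  H_3: rank ker ∂_3 − rank ∂_4 = (1 − 1) − 0 = 0, and there is no ∂_4, so H_3 ≅ 0.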